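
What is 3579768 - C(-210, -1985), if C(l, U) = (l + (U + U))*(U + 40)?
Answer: -4550332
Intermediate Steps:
C(l, U) = (40 + U)*(l + 2*U) (C(l, U) = (l + 2*U)*(40 + U) = (40 + U)*(l + 2*U))
3579768 - C(-210, -1985) = 3579768 - (2*(-1985)² + 40*(-210) + 80*(-1985) - 1985*(-210)) = 3579768 - (2*3940225 - 8400 - 158800 + 416850) = 3579768 - (7880450 - 8400 - 158800 + 416850) = 3579768 - 1*8130100 = 3579768 - 8130100 = -4550332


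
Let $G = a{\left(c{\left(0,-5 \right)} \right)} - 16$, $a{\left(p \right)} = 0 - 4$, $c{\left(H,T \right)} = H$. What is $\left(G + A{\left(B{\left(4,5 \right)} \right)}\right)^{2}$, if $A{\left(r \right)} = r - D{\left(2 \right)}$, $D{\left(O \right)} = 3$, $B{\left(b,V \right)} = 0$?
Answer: $529$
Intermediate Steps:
$a{\left(p \right)} = -4$ ($a{\left(p \right)} = 0 - 4 = -4$)
$A{\left(r \right)} = -3 + r$ ($A{\left(r \right)} = r - 3 = -3 + r$)
$G = -20$ ($G = -4 - 16 = -20$)
$\left(G + A{\left(B{\left(4,5 \right)} \right)}\right)^{2} = \left(-20 + \left(-3 + 0\right)\right)^{2} = \left(-20 - 3\right)^{2} = \left(-23\right)^{2} = 529$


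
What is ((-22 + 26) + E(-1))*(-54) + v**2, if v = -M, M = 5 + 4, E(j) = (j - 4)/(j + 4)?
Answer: -45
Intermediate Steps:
E(j) = (-4 + j)/(4 + j)
M = 9
v = -9 (v = -1*9 = -9)
((-22 + 26) + E(-1))*(-54) + v**2 = ((-22 + 26) + (-4 - 1)/(4 - 1))*(-54) + (-9)**2 = (4 - 5/3)*(-54) + 81 = (7/3)*(-54) + 81 = -126 + 81 = -45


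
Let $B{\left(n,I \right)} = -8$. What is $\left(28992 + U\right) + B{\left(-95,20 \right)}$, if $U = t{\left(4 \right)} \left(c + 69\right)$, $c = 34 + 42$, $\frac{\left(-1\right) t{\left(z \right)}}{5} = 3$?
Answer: $26809$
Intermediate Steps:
$t{\left(z \right)} = -15$ ($t{\left(z \right)} = \left(-5\right) 3 = -15$)
$c = 76$
$U = -2175$ ($U = - 15 \left(76 + 69\right) = \left(-15\right) 145 = -2175$)
$\left(28992 + U\right) + B{\left(-95,20 \right)} = \left(28992 - 2175\right) - 8 = 26817 - 8 = 26809$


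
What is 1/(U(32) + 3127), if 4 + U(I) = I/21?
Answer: 21/65615 ≈ 0.00032005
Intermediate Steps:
U(I) = -4 + I/21
1/(U(32) + 3127) = 1/((-4 + (1/21)*32) + 3127) = 1/((-4 + 32/21) + 3127) = 1/(-52/21 + 3127) = 1/(65615/21) = 21/65615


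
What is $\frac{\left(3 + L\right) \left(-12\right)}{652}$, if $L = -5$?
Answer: $\frac{6}{163} \approx 0.03681$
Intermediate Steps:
$\frac{\left(3 + L\right) \left(-12\right)}{652} = \frac{\left(3 - 5\right) \left(-12\right)}{652} = \left(-2\right) \left(-12\right) \frac{1}{652} = 24 \cdot \frac{1}{652} = \frac{6}{163}$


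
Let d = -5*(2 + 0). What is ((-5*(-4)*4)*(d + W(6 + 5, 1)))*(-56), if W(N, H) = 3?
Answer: 31360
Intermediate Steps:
d = -10 (d = -5*2 = -10)
((-5*(-4)*4)*(d + W(6 + 5, 1)))*(-56) = ((-5*(-4)*4)*(-10 + 3))*(-56) = ((20*4)*(-7))*(-56) = (80*(-7))*(-56) = -560*(-56) = 31360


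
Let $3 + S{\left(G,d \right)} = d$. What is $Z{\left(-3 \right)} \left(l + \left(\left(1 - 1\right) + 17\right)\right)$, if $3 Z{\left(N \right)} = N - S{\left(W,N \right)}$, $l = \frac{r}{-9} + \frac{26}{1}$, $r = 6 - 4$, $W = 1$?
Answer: $\frac{385}{9} \approx 42.778$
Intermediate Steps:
$S{\left(G,d \right)} = -3 + d$
$r = 2$
$l = \frac{232}{9}$ ($l = \frac{2}{-9} + \frac{26}{1} = 2 \left(- \frac{1}{9}\right) + 26 \cdot 1 = - \frac{2}{9} + 26 = \frac{232}{9} \approx 25.778$)
$Z{\left(N \right)} = 1$ ($Z{\left(N \right)} = \frac{N - \left(-3 + N\right)}{3} = \frac{1}{3} \cdot 3 = 1$)
$Z{\left(-3 \right)} \left(l + \left(\left(1 - 1\right) + 17\right)\right) = 1 \left(\frac{232}{9} + \left(\left(1 - 1\right) + 17\right)\right) = 1 \left(\frac{232}{9} + \left(0 + 17\right)\right) = 1 \left(\frac{232}{9} + 17\right) = 1 \cdot \frac{385}{9} = \frac{385}{9}$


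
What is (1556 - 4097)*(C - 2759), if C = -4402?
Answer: 18196101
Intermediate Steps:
(1556 - 4097)*(C - 2759) = (1556 - 4097)*(-4402 - 2759) = -2541*(-7161) = 18196101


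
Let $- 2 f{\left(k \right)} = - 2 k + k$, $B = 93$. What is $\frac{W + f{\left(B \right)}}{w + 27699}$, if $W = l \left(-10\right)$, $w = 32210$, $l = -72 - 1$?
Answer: $\frac{1553}{119818} \approx 0.012961$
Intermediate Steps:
$l = -73$ ($l = -72 - 1 = -73$)
$f{\left(k \right)} = \frac{k}{2}$ ($f{\left(k \right)} = - \frac{- 2 k + k}{2} = - \frac{\left(-1\right) k}{2} = \frac{k}{2}$)
$W = 730$ ($W = \left(-73\right) \left(-10\right) = 730$)
$\frac{W + f{\left(B \right)}}{w + 27699} = \frac{730 + \frac{1}{2} \cdot 93}{32210 + 27699} = \frac{730 + \frac{93}{2}}{59909} = \frac{1553}{2} \cdot \frac{1}{59909} = \frac{1553}{119818}$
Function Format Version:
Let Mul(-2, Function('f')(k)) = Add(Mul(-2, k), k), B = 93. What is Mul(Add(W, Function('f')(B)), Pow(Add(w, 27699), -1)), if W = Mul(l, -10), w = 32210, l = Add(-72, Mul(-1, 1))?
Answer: Rational(1553, 119818) ≈ 0.012961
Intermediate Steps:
l = -73 (l = Add(-72, -1) = -73)
Function('f')(k) = Mul(Rational(1, 2), k) (Function('f')(k) = Mul(Rational(-1, 2), Add(Mul(-2, k), k)) = Mul(Rational(-1, 2), Mul(-1, k)) = Mul(Rational(1, 2), k))
W = 730 (W = Mul(-73, -10) = 730)
Mul(Add(W, Function('f')(B)), Pow(Add(w, 27699), -1)) = Mul(Add(730, Mul(Rational(1, 2), 93)), Pow(Add(32210, 27699), -1)) = Mul(Add(730, Rational(93, 2)), Pow(59909, -1)) = Mul(Rational(1553, 2), Rational(1, 59909)) = Rational(1553, 119818)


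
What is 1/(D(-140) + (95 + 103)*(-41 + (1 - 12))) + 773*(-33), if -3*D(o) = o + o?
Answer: -780779475/30608 ≈ -25509.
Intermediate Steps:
D(o) = -2*o/3 (D(o) = -(o + o)/3 = -2*o/3)
1/(D(-140) + (95 + 103)*(-41 + (1 - 12))) + 773*(-33) = 1/(-2/3*(-140) + (95 + 103)*(-41 + (1 - 12))) + 773*(-33) = 1/(280/3 + 198*(-41 - 11)) - 25509 = 1/(280/3 + 198*(-52)) - 25509 = 1/(280/3 - 10296) - 25509 = 1/(-30608/3) - 25509 = -3/30608 - 25509 = -780779475/30608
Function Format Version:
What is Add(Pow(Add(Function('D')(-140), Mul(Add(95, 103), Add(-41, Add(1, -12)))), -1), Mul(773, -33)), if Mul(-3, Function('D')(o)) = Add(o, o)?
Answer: Rational(-780779475, 30608) ≈ -25509.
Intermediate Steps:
Function('D')(o) = Mul(Rational(-2, 3), o) (Function('D')(o) = Mul(Rational(-1, 3), Add(o, o)) = Mul(Rational(-1, 3), Mul(2, o)) = Mul(Rational(-2, 3), o))
Add(Pow(Add(Function('D')(-140), Mul(Add(95, 103), Add(-41, Add(1, -12)))), -1), Mul(773, -33)) = Add(Pow(Add(Mul(Rational(-2, 3), -140), Mul(Add(95, 103), Add(-41, Add(1, -12)))), -1), Mul(773, -33)) = Add(Pow(Add(Rational(280, 3), Mul(198, Add(-41, -11))), -1), -25509) = Add(Pow(Add(Rational(280, 3), Mul(198, -52)), -1), -25509) = Add(Pow(Add(Rational(280, 3), -10296), -1), -25509) = Add(Pow(Rational(-30608, 3), -1), -25509) = Add(Rational(-3, 30608), -25509) = Rational(-780779475, 30608)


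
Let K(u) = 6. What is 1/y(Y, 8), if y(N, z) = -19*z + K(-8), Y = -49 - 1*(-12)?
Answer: -1/146 ≈ -0.0068493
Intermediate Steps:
Y = -37 (Y = -49 + 12 = -37)
y(N, z) = 6 - 19*z (y(N, z) = -19*z + 6 = 6 - 19*z)
1/y(Y, 8) = 1/(6 - 19*8) = 1/(6 - 152) = 1/(-146) = -1/146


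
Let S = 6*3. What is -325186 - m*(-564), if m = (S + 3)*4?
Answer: -277810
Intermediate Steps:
S = 18
m = 84 (m = (18 + 3)*4 = 21*4 = 84)
-325186 - m*(-564) = -325186 - 84*(-564) = -325186 - 1*(-47376) = -325186 + 47376 = -277810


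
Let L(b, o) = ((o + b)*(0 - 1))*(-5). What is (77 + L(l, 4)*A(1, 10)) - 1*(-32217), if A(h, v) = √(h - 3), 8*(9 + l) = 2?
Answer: 32294 - 95*I*√2/4 ≈ 32294.0 - 33.588*I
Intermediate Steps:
l = -35/4 (l = -9 + (⅛)*2 = -9 + ¼ = -35/4 ≈ -8.7500)
L(b, o) = 5*b + 5*o (L(b, o) = ((b + o)*(-1))*(-5) = (-b - o)*(-5) = 5*b + 5*o)
A(h, v) = √(-3 + h)
(77 + L(l, 4)*A(1, 10)) - 1*(-32217) = (77 + (5*(-35/4) + 5*4)*√(-3 + 1)) - 1*(-32217) = (77 + (-175/4 + 20)*√(-2)) + 32217 = (77 - 95*I*√2/4) + 32217 = 32294 - 95*I*√2/4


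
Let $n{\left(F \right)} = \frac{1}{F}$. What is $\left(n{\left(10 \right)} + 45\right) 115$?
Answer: $\frac{10373}{2} \approx 5186.5$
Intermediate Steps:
$\left(n{\left(10 \right)} + 45\right) 115 = \left(\frac{1}{10} + 45\right) 115 = \frac{451}{10} \cdot 115 = \frac{10373}{2}$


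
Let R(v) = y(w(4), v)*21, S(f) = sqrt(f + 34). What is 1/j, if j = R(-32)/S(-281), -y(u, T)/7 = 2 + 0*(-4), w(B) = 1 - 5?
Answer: -I*sqrt(247)/294 ≈ -0.053457*I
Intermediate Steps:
S(f) = sqrt(34 + f)
w(B) = -4
y(u, T) = -14 (y(u, T) = -7*(2 + 0*(-4)) = -7*(2 + 0) = -7*2 = -14)
R(v) = -294 (R(v) = -14*21 = -294)
j = 294*I*sqrt(247)/247 (j = -294/sqrt(34 - 281) = -294*(-I*sqrt(247)/247) = -(-294)*I*sqrt(247)/247 = 294*I*sqrt(247)/247 ≈ 18.707*I)
1/j = 1/(294*I*sqrt(247)/247) = -I*sqrt(247)/294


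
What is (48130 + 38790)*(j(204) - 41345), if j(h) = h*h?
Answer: 23555320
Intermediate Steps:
j(h) = h**2
(48130 + 38790)*(j(204) - 41345) = (48130 + 38790)*(204**2 - 41345) = 86920*(41616 - 41345) = 86920*271 = 23555320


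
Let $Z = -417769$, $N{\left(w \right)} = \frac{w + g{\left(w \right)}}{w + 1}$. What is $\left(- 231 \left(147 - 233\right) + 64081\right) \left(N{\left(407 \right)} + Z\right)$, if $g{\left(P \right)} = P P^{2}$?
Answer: $- \frac{4324538183647}{204} \approx -2.1199 \cdot 10^{10}$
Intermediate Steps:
$g{\left(P \right)} = P^{3}$
$N{\left(w \right)} = \frac{w + w^{3}}{1 + w}$ ($N{\left(w \right)} = \frac{w + w^{3}}{w + 1} = \frac{w + w^{3}}{1 + w}$)
$\left(- 231 \left(147 - 233\right) + 64081\right) \left(N{\left(407 \right)} + Z\right) = \left(- 231 \left(147 - 233\right) + 64081\right) \left(\frac{407 + 407^{3}}{1 + 407} - 417769\right) = \left(\left(-231\right) \left(-86\right) + 64081\right) \left(\frac{407 + 67419143}{408} - 417769\right) = \left(19866 + 64081\right) \left(\frac{1}{408} \cdot 67419550 - 417769\right) = 83947 \left(\frac{33709775}{204} - 417769\right) = 83947 \left(- \frac{51515101}{204}\right) = - \frac{4324538183647}{204}$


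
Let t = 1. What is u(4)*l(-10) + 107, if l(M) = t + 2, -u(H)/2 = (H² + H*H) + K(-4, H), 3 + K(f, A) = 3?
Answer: -85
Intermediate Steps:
K(f, A) = 0 (K(f, A) = -3 + 3 = 0)
u(H) = -4*H² (u(H) = -2*((H² + H*H) + 0) = -2*((H² + H²) + 0) = -2*(2*H² + 0) = -4*H²)
l(M) = 3 (l(M) = 1 + 2 = 3)
u(4)*l(-10) + 107 = -4*4²*3 + 107 = -4*16*3 + 107 = -64*3 + 107 = -192 + 107 = -85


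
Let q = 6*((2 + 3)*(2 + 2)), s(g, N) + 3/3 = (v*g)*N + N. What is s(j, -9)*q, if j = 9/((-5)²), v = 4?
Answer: -13776/5 ≈ -2755.2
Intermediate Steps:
j = 9/25 ≈ 0.36000
s(g, N) = -1 + N + 4*N*g (s(g, N) = -1 + ((4*g)*N + N) = -1 + (4*N*g + N) = -1 + (N + 4*N*g) = -1 + N + 4*N*g)
q = 120 (q = 6*(5*4) = 6*20 = 120)
s(j, -9)*q = (-1 - 9 + 4*(-9)*(9/25))*120 = (-1 - 9 - 324/25)*120 = -574/25*120 = -13776/5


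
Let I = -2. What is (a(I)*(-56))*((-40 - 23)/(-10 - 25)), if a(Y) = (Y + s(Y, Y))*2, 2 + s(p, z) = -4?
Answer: 8064/5 ≈ 1612.8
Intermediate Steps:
s(p, z) = -6 (s(p, z) = -2 - 4 = -6)
a(Y) = -12 + 2*Y (a(Y) = (Y - 6)*2 = (-6 + Y)*2 = -12 + 2*Y)
(a(I)*(-56))*((-40 - 23)/(-10 - 25)) = ((-12 + 2*(-2))*(-56))*((-40 - 23)/(-10 - 25)) = ((-12 - 4)*(-56))*(-63/(-35)) = (-16*(-56))*(-63*(-1/35)) = 896*(9/5) = 8064/5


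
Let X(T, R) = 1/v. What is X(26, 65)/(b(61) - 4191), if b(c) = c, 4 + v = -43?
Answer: 1/194110 ≈ 5.1517e-6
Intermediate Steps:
v = -47 (v = -4 - 43 = -47)
X(T, R) = -1/47 (X(T, R) = 1/(-47) = -1/47)
X(26, 65)/(b(61) - 4191) = -1/(47*(61 - 4191)) = -1/47/(-4130) = -1/47*(-1/4130) = 1/194110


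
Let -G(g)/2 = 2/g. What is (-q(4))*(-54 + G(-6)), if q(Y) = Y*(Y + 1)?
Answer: 3200/3 ≈ 1066.7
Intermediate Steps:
G(g) = -4/g
q(Y) = Y*(1 + Y)
(-q(4))*(-54 + G(-6)) = (-4*(1 + 4))*(-54 - 4/(-6)) = (-4*5)*(-54 - 4*(-⅙)) = (-1*20)*(-54 + ⅔) = -20*(-160/3) = 3200/3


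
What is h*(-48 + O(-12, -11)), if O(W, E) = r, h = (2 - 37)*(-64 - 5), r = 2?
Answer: -111090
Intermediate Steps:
h = 2415 (h = -35*(-69) = 2415)
O(W, E) = 2
h*(-48 + O(-12, -11)) = 2415*(-48 + 2) = 2415*(-46) = -111090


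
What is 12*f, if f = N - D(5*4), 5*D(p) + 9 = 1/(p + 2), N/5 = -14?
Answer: -45018/55 ≈ -818.51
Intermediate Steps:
N = -70 (N = 5*(-14) = -70)
D(p) = -9/5 + 1/(5*(2 + p)) (D(p) = -9/5 + 1/(5*(p + 2)) = -9/5 + 1/(5*(2 + p)))
f = -7503/110 (f = -70 - (-17 - 45*4)/(5*(2 + 5*4)) = -70 - (-17 - 9*20)/(5*(2 + 20)) = -70 - (-17 - 180)/(5*22) = -70 - (-197)/(5*22) = -70 - 1*(-197/110) = -70 + 197/110 = -7503/110 ≈ -68.209)
12*f = 12*(-7503/110) = -45018/55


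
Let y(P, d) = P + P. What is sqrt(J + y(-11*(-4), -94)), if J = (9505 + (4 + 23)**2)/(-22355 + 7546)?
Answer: 3*sqrt(2127490558)/14809 ≈ 9.3439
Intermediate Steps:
y(P, d) = 2*P
J = -10234/14809 (J = (9505 + 27**2)/(-14809) = (9505 + 729)*(-1/14809) = 10234*(-1/14809) = -10234/14809 ≈ -0.69107)
sqrt(J + y(-11*(-4), -94)) = sqrt(-10234/14809 + 2*(-11*(-4))) = sqrt(-10234/14809 + 2*44) = sqrt(-10234/14809 + 88) = sqrt(1292958/14809) = 3*sqrt(2127490558)/14809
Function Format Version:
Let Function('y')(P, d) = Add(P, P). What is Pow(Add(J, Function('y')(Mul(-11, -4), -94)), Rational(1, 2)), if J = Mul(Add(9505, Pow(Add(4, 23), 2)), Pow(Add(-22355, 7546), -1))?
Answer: Mul(Rational(3, 14809), Pow(2127490558, Rational(1, 2))) ≈ 9.3439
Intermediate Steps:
Function('y')(P, d) = Mul(2, P)
J = Rational(-10234, 14809) (J = Mul(Add(9505, Pow(27, 2)), Pow(-14809, -1)) = Mul(Add(9505, 729), Rational(-1, 14809)) = Mul(10234, Rational(-1, 14809)) = Rational(-10234, 14809) ≈ -0.69107)
Pow(Add(J, Function('y')(Mul(-11, -4), -94)), Rational(1, 2)) = Pow(Add(Rational(-10234, 14809), Mul(2, Mul(-11, -4))), Rational(1, 2)) = Pow(Add(Rational(-10234, 14809), Mul(2, 44)), Rational(1, 2)) = Pow(Add(Rational(-10234, 14809), 88), Rational(1, 2)) = Pow(Rational(1292958, 14809), Rational(1, 2)) = Mul(Rational(3, 14809), Pow(2127490558, Rational(1, 2)))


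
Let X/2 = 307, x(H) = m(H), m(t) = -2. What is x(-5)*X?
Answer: -1228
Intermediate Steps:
x(H) = -2
X = 614 (X = 2*307 = 614)
x(-5)*X = -2*614 = -1228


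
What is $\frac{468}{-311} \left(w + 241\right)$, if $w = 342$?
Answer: $- \frac{272844}{311} \approx -877.31$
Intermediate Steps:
$\frac{468}{-311} \left(w + 241\right) = \frac{468}{-311} \left(342 + 241\right) = 468 \left(- \frac{1}{311}\right) 583 = \left(- \frac{468}{311}\right) 583 = - \frac{272844}{311}$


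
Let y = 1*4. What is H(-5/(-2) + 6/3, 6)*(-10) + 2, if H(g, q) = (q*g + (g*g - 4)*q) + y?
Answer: -1283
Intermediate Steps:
y = 4
H(g, q) = 4 + g*q + q*(-4 + g²) (H(g, q) = (q*g + (g*g - 4)*q) + 4 = (g*q + (g² - 4)*q) + 4 = (g*q + (-4 + g²)*q) + 4 = (g*q + q*(-4 + g²)) + 4 = 4 + g*q + q*(-4 + g²))
H(-5/(-2) + 6/3, 6)*(-10) + 2 = (4 - 4*6 + (-5/(-2) + 6/3)*6 + 6*(-5/(-2) + 6/3)²)*(-10) + 2 = (4 - 24 + (-5*(-½) + 6*(⅓))*6 + 6*(-5*(-½) + 6*(⅓))²)*(-10) + 2 = (4 - 24 + (5/2 + 2)*6 + 6*(5/2 + 2)²)*(-10) + 2 = (4 - 24 + (9/2)*6 + 6*(9/2)²)*(-10) + 2 = (4 - 24 + 27 + 6*(81/4))*(-10) + 2 = (4 - 24 + 27 + 243/2)*(-10) + 2 = (257/2)*(-10) + 2 = -1285 + 2 = -1283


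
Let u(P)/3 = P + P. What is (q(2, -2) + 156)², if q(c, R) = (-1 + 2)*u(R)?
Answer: 20736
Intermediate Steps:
u(P) = 6*P (u(P) = 3*(P + P) = 3*(2*P) = 6*P)
q(c, R) = 6*R (q(c, R) = (-1 + 2)*(6*R) = 1*(6*R) = 6*R)
(q(2, -2) + 156)² = (6*(-2) + 156)² = (-12 + 156)² = 144² = 20736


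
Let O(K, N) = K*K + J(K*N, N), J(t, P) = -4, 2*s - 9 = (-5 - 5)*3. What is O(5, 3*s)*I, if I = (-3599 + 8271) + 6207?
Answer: 228459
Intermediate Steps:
s = -21/2 (s = 9/2 + ((-5 - 5)*3)/2 = 9/2 + (-10*3)/2 = 9/2 + (½)*(-30) = 9/2 - 15 = -21/2 ≈ -10.500)
O(K, N) = -4 + K² (O(K, N) = K*K - 4 = K² - 4 = -4 + K²)
I = 10879 (I = 4672 + 6207 = 10879)
O(5, 3*s)*I = (-4 + 5²)*10879 = (-4 + 25)*10879 = 21*10879 = 228459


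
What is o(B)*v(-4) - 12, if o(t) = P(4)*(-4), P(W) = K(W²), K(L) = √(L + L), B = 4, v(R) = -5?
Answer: -12 + 80*√2 ≈ 101.14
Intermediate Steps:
K(L) = √2*√L (K(L) = √(2*L) = √2*√L)
P(W) = √2*√(W²)
o(t) = -16*√2 (o(t) = (√2*√(4²))*(-4) = (√2*√16)*(-4) = (√2*4)*(-4) = (4*√2)*(-4) = -16*√2)
o(B)*v(-4) - 12 = -16*√2*(-5) - 12 = 80*√2 - 12 = -12 + 80*√2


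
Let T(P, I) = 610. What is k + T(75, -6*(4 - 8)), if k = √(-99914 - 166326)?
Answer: 610 + 64*I*√65 ≈ 610.0 + 515.98*I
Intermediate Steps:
k = 64*I*√65 (k = √(-266240) = 64*I*√65 ≈ 515.98*I)
k + T(75, -6*(4 - 8)) = 64*I*√65 + 610 = 610 + 64*I*√65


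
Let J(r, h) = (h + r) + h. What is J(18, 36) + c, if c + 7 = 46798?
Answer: 46881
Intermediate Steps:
c = 46791 (c = -7 + 46798 = 46791)
J(r, h) = r + 2*h
J(18, 36) + c = (18 + 2*36) + 46791 = (18 + 72) + 46791 = 90 + 46791 = 46881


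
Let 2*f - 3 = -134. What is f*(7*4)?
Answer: -1834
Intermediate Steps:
f = -131/2 (f = 3/2 + (1/2)*(-134) = 3/2 - 67 = -131/2 ≈ -65.500)
f*(7*4) = -917*4/2 = -131/2*28 = -1834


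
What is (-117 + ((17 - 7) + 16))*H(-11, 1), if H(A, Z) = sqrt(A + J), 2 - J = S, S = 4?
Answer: -91*I*sqrt(13) ≈ -328.1*I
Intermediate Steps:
J = -2 (J = 2 - 1*4 = 2 - 4 = -2)
H(A, Z) = sqrt(-2 + A) (H(A, Z) = sqrt(A - 2) = sqrt(-2 + A))
(-117 + ((17 - 7) + 16))*H(-11, 1) = (-117 + ((17 - 7) + 16))*sqrt(-2 - 11) = (-117 + (10 + 16))*sqrt(-13) = (-117 + 26)*(I*sqrt(13)) = -91*I*sqrt(13)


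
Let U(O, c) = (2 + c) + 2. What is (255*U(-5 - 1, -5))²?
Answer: 65025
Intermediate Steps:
U(O, c) = 4 + c
(255*U(-5 - 1, -5))² = (255*(4 - 5))² = (255*(-1))² = (-255)² = 65025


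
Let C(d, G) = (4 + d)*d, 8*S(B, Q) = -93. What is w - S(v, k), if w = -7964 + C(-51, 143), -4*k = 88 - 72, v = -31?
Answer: -44443/8 ≈ -5555.4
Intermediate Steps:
k = -4 (k = -(88 - 72)/4 = -¼*16 = -4)
S(B, Q) = -93/8 (S(B, Q) = (⅛)*(-93) = -93/8)
C(d, G) = d*(4 + d)
w = -5567 (w = -7964 - 51*(4 - 51) = -7964 - 51*(-47) = -7964 + 2397 = -5567)
w - S(v, k) = -5567 - 1*(-93/8) = -5567 + 93/8 = -44443/8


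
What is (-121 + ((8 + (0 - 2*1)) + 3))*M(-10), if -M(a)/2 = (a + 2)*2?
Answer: -3584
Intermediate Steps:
M(a) = -8 - 4*a (M(a) = -2*(a + 2)*2 = -2*(2 + a)*2 = -2*(4 + 2*a) = -8 - 4*a)
(-121 + ((8 + (0 - 2*1)) + 3))*M(-10) = (-121 + ((8 + (0 - 2*1)) + 3))*(-8 - 4*(-10)) = (-121 + ((8 + (0 - 2)) + 3))*(-8 + 40) = (-121 + ((8 - 2) + 3))*32 = (-121 + (6 + 3))*32 = (-121 + 9)*32 = -112*32 = -3584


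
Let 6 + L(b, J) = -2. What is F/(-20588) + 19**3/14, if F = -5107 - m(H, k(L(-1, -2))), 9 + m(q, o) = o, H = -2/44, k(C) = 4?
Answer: 17660565/36029 ≈ 490.18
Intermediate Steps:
L(b, J) = -8 (L(b, J) = -6 - 2 = -8)
H = -1/22 (H = -2*1/44 = -1/22 ≈ -0.045455)
m(q, o) = -9 + o
F = -5102 (F = -5107 - (-9 + 4) = -5107 - 1*(-5) = -5107 + 5 = -5102)
F/(-20588) + 19**3/14 = -5102/(-20588) + 19**3/14 = -5102*(-1/20588) + 6859*(1/14) = 2551/10294 + 6859/14 = 17660565/36029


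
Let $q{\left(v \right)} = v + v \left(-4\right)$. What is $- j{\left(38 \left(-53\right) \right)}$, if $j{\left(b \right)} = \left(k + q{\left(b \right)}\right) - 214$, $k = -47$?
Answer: $-5781$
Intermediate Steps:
$q{\left(v \right)} = - 3 v$ ($q{\left(v \right)} = v - 4 v = - 3 v$)
$j{\left(b \right)} = -261 - 3 b$ ($j{\left(b \right)} = \left(-47 - 3 b\right) - 214 = -261 - 3 b$)
$- j{\left(38 \left(-53\right) \right)} = - (-261 - 3 \cdot 38 \left(-53\right)) = - (-261 - -6042) = - (-261 + 6042) = \left(-1\right) 5781 = -5781$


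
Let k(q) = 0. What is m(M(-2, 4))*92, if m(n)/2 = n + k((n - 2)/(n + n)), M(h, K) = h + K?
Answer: 368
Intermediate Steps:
M(h, K) = K + h
m(n) = 2*n (m(n) = 2*(n + 0) = 2*n)
m(M(-2, 4))*92 = (2*(4 - 2))*92 = (2*2)*92 = 4*92 = 368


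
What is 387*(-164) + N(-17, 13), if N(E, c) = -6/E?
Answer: -1078950/17 ≈ -63468.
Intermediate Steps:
387*(-164) + N(-17, 13) = 387*(-164) - 6/(-17) = -63468 - 6*(-1/17) = -63468 + 6/17 = -1078950/17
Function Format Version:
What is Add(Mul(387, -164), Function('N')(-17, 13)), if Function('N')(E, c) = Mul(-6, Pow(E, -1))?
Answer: Rational(-1078950, 17) ≈ -63468.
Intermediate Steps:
Add(Mul(387, -164), Function('N')(-17, 13)) = Add(Mul(387, -164), Mul(-6, Pow(-17, -1))) = Add(-63468, Mul(-6, Rational(-1, 17))) = Add(-63468, Rational(6, 17)) = Rational(-1078950, 17)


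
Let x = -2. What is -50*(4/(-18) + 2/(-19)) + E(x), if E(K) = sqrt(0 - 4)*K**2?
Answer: 2800/171 + 8*I ≈ 16.374 + 8.0*I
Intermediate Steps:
E(K) = 2*I*K**2 (E(K) = sqrt(-4)*K**2 = (2*I)*K**2 = 2*I*K**2)
-50*(4/(-18) + 2/(-19)) + E(x) = -50*(4/(-18) + 2/(-19)) + 2*I*(-2)**2 = -50*(4*(-1/18) + 2*(-1/19)) + 2*I*4 = -50*(-2/9 - 2/19) + 8*I = -50*(-56/171) + 8*I = 2800/171 + 8*I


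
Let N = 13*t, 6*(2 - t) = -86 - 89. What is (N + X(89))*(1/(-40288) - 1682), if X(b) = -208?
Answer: -26721768437/80576 ≈ -3.3163e+5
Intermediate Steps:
t = 187/6 (t = 2 - (-86 - 89)/6 = 2 - 1/6*(-175) = 2 + 175/6 = 187/6 ≈ 31.167)
N = 2431/6 (N = 13*(187/6) = 2431/6 ≈ 405.17)
(N + X(89))*(1/(-40288) - 1682) = (2431/6 - 208)*(1/(-40288) - 1682) = 1183*(-1/40288 - 1682)/6 = (1183/6)*(-67764417/40288) = -26721768437/80576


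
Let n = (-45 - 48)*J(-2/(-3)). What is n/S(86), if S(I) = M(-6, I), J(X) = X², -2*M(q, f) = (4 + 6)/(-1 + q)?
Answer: -868/15 ≈ -57.867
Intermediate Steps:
M(q, f) = -5/(-1 + q) (M(q, f) = -(4 + 6)/(2*(-1 + q)) = -5/(-1 + q))
S(I) = 5/7 (S(I) = -5/(-1 - 6) = -5/(-7) = -5*(-⅐) = 5/7)
n = -124/3 (n = (-45 - 48)*(-2/(-3))² = -93*(-2*(-⅓))² = -93*(⅔)² = -93*4/9 = -124/3 ≈ -41.333)
n/S(86) = -124/(3*5/7) = -124/3*7/5 = -868/15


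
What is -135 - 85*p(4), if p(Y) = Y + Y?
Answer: -815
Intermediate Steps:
p(Y) = 2*Y
-135 - 85*p(4) = -135 - 170*4 = -135 - 85*8 = -135 - 680 = -815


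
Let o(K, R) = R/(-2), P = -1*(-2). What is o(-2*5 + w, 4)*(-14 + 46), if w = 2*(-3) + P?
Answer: -64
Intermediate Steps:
P = 2
w = -4 (w = 2*(-3) + 2 = -6 + 2 = -4)
o(K, R) = -R/2 (o(K, R) = R*(-½) = -R/2)
o(-2*5 + w, 4)*(-14 + 46) = (-½*4)*(-14 + 46) = -2*32 = -64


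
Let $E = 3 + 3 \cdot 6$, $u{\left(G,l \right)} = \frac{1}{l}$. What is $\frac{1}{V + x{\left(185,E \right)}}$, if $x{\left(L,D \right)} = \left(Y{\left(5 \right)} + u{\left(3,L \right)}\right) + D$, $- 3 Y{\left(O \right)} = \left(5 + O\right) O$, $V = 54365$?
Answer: $\frac{555}{30174983} \approx 1.8393 \cdot 10^{-5}$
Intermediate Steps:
$E = 21$ ($E = 3 + 18 = 21$)
$Y{\left(O \right)} = - \frac{O \left(5 + O\right)}{3}$ ($Y{\left(O \right)} = - \frac{\left(5 + O\right) O}{3} = - \frac{O \left(5 + O\right)}{3}$)
$x{\left(L,D \right)} = - \frac{50}{3} + D + \frac{1}{L}$ ($x{\left(L,D \right)} = \left(\left(- \frac{1}{3}\right) 5 \left(5 + 5\right) + \frac{1}{L}\right) + D = \left(\left(- \frac{1}{3}\right) 5 \cdot 10 + \frac{1}{L}\right) + D = \left(- \frac{50}{3} + \frac{1}{L}\right) + D = - \frac{50}{3} + D + \frac{1}{L}$)
$\frac{1}{V + x{\left(185,E \right)}} = \frac{1}{54365 + \left(- \frac{50}{3} + 21 + \frac{1}{185}\right)} = \frac{1}{54365 + \frac{2408}{555}} = \frac{1}{\frac{30174983}{555}} = \frac{555}{30174983}$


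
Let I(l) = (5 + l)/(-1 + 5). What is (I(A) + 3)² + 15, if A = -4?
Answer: 409/16 ≈ 25.563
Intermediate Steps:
I(l) = 5/4 + l/4 (I(l) = (5 + l)/4 = (5 + l)*(¼) = 5/4 + l/4)
(I(A) + 3)² + 15 = ((5/4 + (¼)*(-4)) + 3)² + 15 = ((5/4 - 1) + 3)² + 15 = (¼ + 3)² + 15 = (13/4)² + 15 = 169/16 + 15 = 409/16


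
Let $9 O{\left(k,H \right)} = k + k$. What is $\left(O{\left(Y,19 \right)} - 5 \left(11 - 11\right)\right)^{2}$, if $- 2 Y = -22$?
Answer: $\frac{484}{81} \approx 5.9753$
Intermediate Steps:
$Y = 11$ ($Y = \left(- \frac{1}{2}\right) \left(-22\right) = 11$)
$O{\left(k,H \right)} = \frac{2 k}{9}$ ($O{\left(k,H \right)} = \frac{k + k}{9} = \frac{2 k}{9}$)
$\left(O{\left(Y,19 \right)} - 5 \left(11 - 11\right)\right)^{2} = \left(\frac{2}{9} \cdot 11 - 5 \left(11 - 11\right)\right)^{2} = \left(\frac{22}{9} - 0\right)^{2} = \left(\frac{22}{9} + 0\right)^{2} = \left(\frac{22}{9}\right)^{2} = \frac{484}{81}$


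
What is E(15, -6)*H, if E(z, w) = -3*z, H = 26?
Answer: -1170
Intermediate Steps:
E(15, -6)*H = -3*15*26 = -45*26 = -1170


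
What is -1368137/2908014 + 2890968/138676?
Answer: 2054311912735/100817937366 ≈ 20.376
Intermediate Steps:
-1368137/2908014 + 2890968/138676 = -1368137*1/2908014 + 2890968*(1/138676) = -1368137/2908014 + 722742/34669 = 2054311912735/100817937366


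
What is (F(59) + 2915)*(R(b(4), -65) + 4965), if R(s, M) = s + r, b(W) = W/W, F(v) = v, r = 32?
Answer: 14864052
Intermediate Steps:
b(W) = 1
R(s, M) = 32 + s (R(s, M) = s + 32 = 32 + s)
(F(59) + 2915)*(R(b(4), -65) + 4965) = (59 + 2915)*((32 + 1) + 4965) = 2974*(33 + 4965) = 2974*4998 = 14864052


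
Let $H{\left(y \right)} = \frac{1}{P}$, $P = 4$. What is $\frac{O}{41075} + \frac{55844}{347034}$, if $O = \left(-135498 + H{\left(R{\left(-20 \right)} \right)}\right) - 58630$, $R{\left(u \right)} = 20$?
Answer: $- \frac{130150274587}{28508843100} \approx -4.5653$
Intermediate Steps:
$H{\left(y \right)} = \frac{1}{4}$
$O = - \frac{776511}{4}$ ($O = \left(-135498 + \frac{1}{4}\right) - 58630 = - \frac{541991}{4} - 58630 = - \frac{776511}{4} \approx -1.9413 \cdot 10^{5}$)
$\frac{O}{41075} + \frac{55844}{347034} = - \frac{776511}{4 \cdot 41075} + \frac{55844}{347034} = \left(- \frac{776511}{4}\right) \frac{1}{41075} + 55844 \cdot \frac{1}{347034} = - \frac{776511}{164300} + \frac{27922}{173517} = - \frac{130150274587}{28508843100}$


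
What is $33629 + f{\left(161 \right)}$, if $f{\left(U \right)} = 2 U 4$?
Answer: $34917$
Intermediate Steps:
$f{\left(U \right)} = 8 U$
$33629 + f{\left(161 \right)} = 33629 + 8 \cdot 161 = 33629 + 1288 = 34917$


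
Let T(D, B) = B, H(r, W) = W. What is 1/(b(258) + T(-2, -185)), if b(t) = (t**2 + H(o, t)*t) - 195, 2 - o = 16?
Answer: 1/132748 ≈ 7.5331e-6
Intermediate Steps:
o = -14 (o = 2 - 1*16 = 2 - 16 = -14)
b(t) = -195 + 2*t**2 (b(t) = (t**2 + t*t) - 195 = (t**2 + t**2) - 195 = 2*t**2 - 195 = -195 + 2*t**2)
1/(b(258) + T(-2, -185)) = 1/((-195 + 2*258**2) - 185) = 1/((-195 + 2*66564) - 185) = 1/((-195 + 133128) - 185) = 1/(132933 - 185) = 1/132748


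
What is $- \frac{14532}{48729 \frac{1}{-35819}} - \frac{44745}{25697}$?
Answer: $\frac{4457888650457}{417396371} \approx 10680.0$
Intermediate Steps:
$- \frac{14532}{48729 \frac{1}{-35819}} - \frac{44745}{25697} = - \frac{14532}{48729 \left(- \frac{1}{35819}\right)} - \frac{44745}{25697} = - \frac{14532}{- \frac{48729}{35819}} - \frac{44745}{25697} = \left(-14532\right) \left(- \frac{35819}{48729}\right) - \frac{44745}{25697} = \frac{173507236}{16243} - \frac{44745}{25697} = \frac{4457888650457}{417396371}$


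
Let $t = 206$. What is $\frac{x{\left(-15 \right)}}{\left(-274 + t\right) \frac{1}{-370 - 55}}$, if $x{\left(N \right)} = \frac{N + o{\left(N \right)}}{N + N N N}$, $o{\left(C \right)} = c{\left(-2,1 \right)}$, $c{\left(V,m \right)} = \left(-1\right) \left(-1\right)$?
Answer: $\frac{35}{1356} \approx 0.025811$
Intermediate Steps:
$c{\left(V,m \right)} = 1$
$o{\left(C \right)} = 1$
$x{\left(N \right)} = \frac{1 + N}{N + N^{3}}$ ($x{\left(N \right)} = \frac{N + 1}{N + N N N} = \frac{1 + N}{N + N^{2} N} = \frac{1 + N}{N + N^{3}}$)
$\frac{x{\left(-15 \right)}}{\left(-274 + t\right) \frac{1}{-370 - 55}} = \frac{\frac{1}{-15 + \left(-15\right)^{3}} \left(1 - 15\right)}{\left(-274 + 206\right) \frac{1}{-370 - 55}} = \frac{\frac{1}{-15 - 3375} \left(-14\right)}{\left(-68\right) \frac{1}{-425}} = \frac{\frac{1}{-3390} \left(-14\right)}{\left(-68\right) \left(- \frac{1}{425}\right)} = \frac{\left(- \frac{1}{3390}\right) \left(-14\right)}{\frac{4}{25}} = \frac{7}{1695} \cdot \frac{25}{4} = \frac{35}{1356}$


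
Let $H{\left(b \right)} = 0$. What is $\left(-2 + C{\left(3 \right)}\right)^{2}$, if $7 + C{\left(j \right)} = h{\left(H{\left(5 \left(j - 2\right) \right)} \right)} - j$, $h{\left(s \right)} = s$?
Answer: $144$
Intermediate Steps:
$C{\left(j \right)} = -7 - j$ ($C{\left(j \right)} = -7 + \left(0 - j\right) = -7 - j$)
$\left(-2 + C{\left(3 \right)}\right)^{2} = \left(-2 - 10\right)^{2} = \left(-12\right)^{2} = 144$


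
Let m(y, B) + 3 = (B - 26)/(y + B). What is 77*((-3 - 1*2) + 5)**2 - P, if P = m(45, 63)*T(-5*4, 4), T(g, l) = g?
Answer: -1435/27 ≈ -53.148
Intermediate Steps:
m(y, B) = -3 + (-26 + B)/(B + y) (m(y, B) = -3 + (B - 26)/(y + B) = -3 + (-26 + B)/(B + y))
P = 1435/27 (P = ((-26 - 3*45 - 2*63)/(63 + 45))*(-5*4) = ((-26 - 135 - 126)/108)*(-20) = ((1/108)*(-287))*(-20) = -287/108*(-20) = 1435/27 ≈ 53.148)
77*((-3 - 1*2) + 5)**2 - P = 77*((-3 - 1*2) + 5)**2 - 1*1435/27 = 77*((-3 - 2) + 5)**2 - 1435/27 = 77*(-5 + 5)**2 - 1435/27 = 77*0**2 - 1435/27 = 77*0 - 1435/27 = 0 - 1435/27 = -1435/27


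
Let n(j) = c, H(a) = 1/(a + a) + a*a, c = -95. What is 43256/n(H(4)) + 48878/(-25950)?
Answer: -112713661/246525 ≈ -457.21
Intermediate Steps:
H(a) = a² + 1/(2*a) (H(a) = 1/(2*a) + a² = a² + 1/(2*a))
n(j) = -95
43256/n(H(4)) + 48878/(-25950) = 43256/(-95) + 48878/(-25950) = 43256*(-1/95) + 48878*(-1/25950) = -43256/95 - 24439/12975 = -112713661/246525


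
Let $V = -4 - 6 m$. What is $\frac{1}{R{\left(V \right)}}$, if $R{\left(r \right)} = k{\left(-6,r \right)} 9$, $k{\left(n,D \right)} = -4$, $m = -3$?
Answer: $- \frac{1}{36} \approx -0.027778$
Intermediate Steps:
$V = 14$ ($V = -4 - -18 = -4 + 18 = 14$)
$R{\left(r \right)} = -36$ ($R{\left(r \right)} = \left(-4\right) 9 = -36$)
$\frac{1}{R{\left(V \right)}} = \frac{1}{-36} = - \frac{1}{36}$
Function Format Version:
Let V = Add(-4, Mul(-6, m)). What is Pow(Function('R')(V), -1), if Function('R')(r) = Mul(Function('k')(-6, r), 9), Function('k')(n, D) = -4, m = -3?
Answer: Rational(-1, 36) ≈ -0.027778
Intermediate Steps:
V = 14 (V = Add(-4, Mul(-6, -3)) = Add(-4, 18) = 14)
Function('R')(r) = -36 (Function('R')(r) = Mul(-4, 9) = -36)
Pow(Function('R')(V), -1) = Pow(-36, -1) = Rational(-1, 36)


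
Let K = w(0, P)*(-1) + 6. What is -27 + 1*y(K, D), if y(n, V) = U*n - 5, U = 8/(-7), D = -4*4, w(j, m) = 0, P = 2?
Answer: -272/7 ≈ -38.857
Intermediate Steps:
D = -16
U = -8/7 (U = 8*(-⅐) = -8/7 ≈ -1.1429)
K = 6 (K = 0*(-1) + 6 = 0 + 6 = 6)
y(n, V) = -5 - 8*n/7 (y(n, V) = -8*n/7 - 5 = -5 - 8*n/7)
-27 + 1*y(K, D) = -27 + 1*(-5 - 8/7*6) = -27 + 1*(-5 - 48/7) = -27 + 1*(-83/7) = -27 - 83/7 = -272/7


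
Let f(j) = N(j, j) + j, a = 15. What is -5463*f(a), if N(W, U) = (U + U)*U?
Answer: -2540295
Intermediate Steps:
N(W, U) = 2*U² (N(W, U) = (2*U)*U = 2*U²)
f(j) = j + 2*j² (f(j) = 2*j² + j = j + 2*j²)
-5463*f(a) = -81945*(1 + 2*15) = -81945*(1 + 30) = -81945*31 = -5463*465 = -2540295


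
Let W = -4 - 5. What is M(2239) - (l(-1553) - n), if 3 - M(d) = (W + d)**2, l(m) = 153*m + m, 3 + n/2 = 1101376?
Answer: -2530989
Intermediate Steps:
n = 2202746 (n = -6 + 2*1101376 = -6 + 2202752 = 2202746)
l(m) = 154*m
W = -9
M(d) = 3 - (-9 + d)**2
M(2239) - (l(-1553) - n) = (3 - (-9 + 2239)**2) - (154*(-1553) - 1*2202746) = (3 - 1*2230**2) - (-239162 - 2202746) = (3 - 1*4972900) - 1*(-2441908) = (3 - 4972900) + 2441908 = -4972897 + 2441908 = -2530989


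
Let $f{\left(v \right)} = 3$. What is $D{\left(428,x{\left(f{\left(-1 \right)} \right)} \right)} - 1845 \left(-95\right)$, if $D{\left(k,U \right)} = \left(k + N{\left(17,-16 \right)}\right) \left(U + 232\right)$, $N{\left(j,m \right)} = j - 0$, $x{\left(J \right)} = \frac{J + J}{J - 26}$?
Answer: $\frac{6403175}{23} \approx 2.784 \cdot 10^{5}$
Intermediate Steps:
$x{\left(J \right)} = \frac{2 J}{-26 + J}$
$N{\left(j,m \right)} = j$ ($N{\left(j,m \right)} = j + 0 = j$)
$D{\left(k,U \right)} = \left(17 + k\right) \left(232 + U\right)$ ($D{\left(k,U \right)} = \left(k + 17\right) \left(U + 232\right) = \left(17 + k\right) \left(232 + U\right)$)
$D{\left(428,x{\left(f{\left(-1 \right)} \right)} \right)} - 1845 \left(-95\right) = \left(3944 + 17 \cdot 2 \cdot 3 \frac{1}{-26 + 3} + 232 \cdot 428 + 2 \cdot 3 \frac{1}{-26 + 3} \cdot 428\right) - 1845 \left(-95\right) = \left(3944 + 17 \cdot 2 \cdot 3 \frac{1}{-23} + 99296 + 2 \cdot 3 \frac{1}{-23} \cdot 428\right) - -175275 = \left(3944 + 17 \cdot 2 \cdot 3 \left(- \frac{1}{23}\right) + 99296 + 2 \cdot 3 \left(- \frac{1}{23}\right) 428\right) + 175275 = \left(3944 + 17 \left(- \frac{6}{23}\right) + 99296 - \frac{2568}{23}\right) + 175275 = \left(3944 - \frac{102}{23} + 99296 - \frac{2568}{23}\right) + 175275 = \frac{2371850}{23} + 175275 = \frac{6403175}{23}$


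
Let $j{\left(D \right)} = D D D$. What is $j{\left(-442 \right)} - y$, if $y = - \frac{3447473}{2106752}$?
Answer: $- \frac{181919902548303}{2106752} \approx -8.6351 \cdot 10^{7}$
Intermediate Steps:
$j{\left(D \right)} = D^{3}$ ($j{\left(D \right)} = D^{2} D = D^{3}$)
$y = - \frac{3447473}{2106752}$ ($y = \left(-3447473\right) \frac{1}{2106752} = - \frac{3447473}{2106752} \approx -1.6364$)
$j{\left(-442 \right)} - y = \left(-442\right)^{3} - - \frac{3447473}{2106752} = -86350888 + \frac{3447473}{2106752} = - \frac{181919902548303}{2106752}$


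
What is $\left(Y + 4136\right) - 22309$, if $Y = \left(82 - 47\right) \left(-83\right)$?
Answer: $-21078$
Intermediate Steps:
$Y = -2905$ ($Y = 35 \left(-83\right) = -2905$)
$\left(Y + 4136\right) - 22309 = \left(-2905 + 4136\right) - 22309 = 1231 - 22309 = -21078$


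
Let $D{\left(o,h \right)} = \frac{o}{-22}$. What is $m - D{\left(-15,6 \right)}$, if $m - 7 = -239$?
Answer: $- \frac{5119}{22} \approx -232.68$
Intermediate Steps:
$D{\left(o,h \right)} = - \frac{o}{22}$ ($D{\left(o,h \right)} = o \left(- \frac{1}{22}\right) = - \frac{o}{22}$)
$m = -232$ ($m = 7 - 239 = -232$)
$m - D{\left(-15,6 \right)} = -232 - \left(- \frac{1}{22}\right) \left(-15\right) = -232 - \frac{15}{22} = - \frac{5119}{22}$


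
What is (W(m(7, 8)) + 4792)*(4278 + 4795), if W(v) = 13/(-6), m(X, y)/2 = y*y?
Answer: 260748947/6 ≈ 4.3458e+7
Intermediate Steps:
m(X, y) = 2*y² (m(X, y) = 2*(y*y) = 2*y²)
W(v) = -13/6 (W(v) = 13*(-⅙) = -13/6)
(W(m(7, 8)) + 4792)*(4278 + 4795) = (-13/6 + 4792)*(4278 + 4795) = (28739/6)*9073 = 260748947/6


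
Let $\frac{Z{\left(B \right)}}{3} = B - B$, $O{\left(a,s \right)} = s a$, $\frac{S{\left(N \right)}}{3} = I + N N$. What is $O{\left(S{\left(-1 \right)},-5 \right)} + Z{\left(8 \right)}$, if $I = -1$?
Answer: $0$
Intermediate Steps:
$S{\left(N \right)} = -3 + 3 N^{2}$ ($S{\left(N \right)} = 3 \left(-1 + N N\right) = 3 \left(-1 + N^{2}\right) = -3 + 3 N^{2}$)
$O{\left(a,s \right)} = a s$
$Z{\left(B \right)} = 0$ ($Z{\left(B \right)} = 3 \left(B - B\right) = 3 \cdot 0 = 0$)
$O{\left(S{\left(-1 \right)},-5 \right)} + Z{\left(8 \right)} = \left(-3 + 3 \left(-1\right)^{2}\right) \left(-5\right) + 0 = \left(-3 + 3 \cdot 1\right) \left(-5\right) + 0 = \left(-3 + 3\right) \left(-5\right) + 0 = 0 \left(-5\right) + 0 = 0 + 0 = 0$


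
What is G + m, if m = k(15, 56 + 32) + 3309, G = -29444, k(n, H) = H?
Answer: -26047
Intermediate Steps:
m = 3397 (m = (56 + 32) + 3309 = 88 + 3309 = 3397)
G + m = -29444 + 3397 = -26047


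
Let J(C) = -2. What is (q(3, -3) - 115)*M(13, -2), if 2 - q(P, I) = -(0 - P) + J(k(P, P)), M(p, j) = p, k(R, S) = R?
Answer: -1482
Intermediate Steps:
q(P, I) = 4 - P (q(P, I) = 2 - (-(0 - P) - 2) = 2 - (-(-1)*P - 2) = 2 - (P - 2) = 2 - (-2 + P) = 2 + (2 - P) = 4 - P)
(q(3, -3) - 115)*M(13, -2) = ((4 - 1*3) - 115)*13 = ((4 - 3) - 115)*13 = (1 - 115)*13 = -114*13 = -1482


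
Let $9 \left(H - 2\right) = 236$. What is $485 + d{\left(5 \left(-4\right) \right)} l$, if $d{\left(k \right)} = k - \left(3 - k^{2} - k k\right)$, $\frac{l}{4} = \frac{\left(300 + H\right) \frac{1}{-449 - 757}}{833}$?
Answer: $\frac{14883977}{30753} \approx 483.98$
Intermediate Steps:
$H = \frac{254}{9}$ ($H = 2 + \frac{1}{9} \cdot 236 = 2 + \frac{236}{9} = \frac{254}{9} \approx 28.222$)
$l = - \frac{844}{645813}$ ($l = 4 \frac{\left(300 + \frac{254}{9}\right) \frac{1}{-449 - 757}}{833} = 4 \frac{2954}{9 \left(-1206\right)} \frac{1}{833} = 4 \cdot \frac{2954}{9} \left(- \frac{1}{1206}\right) \frac{1}{833} = 4 \left(\left(- \frac{1477}{5427}\right) \frac{1}{833}\right) = 4 \left(- \frac{211}{645813}\right) = - \frac{844}{645813} \approx -0.0013069$)
$d{\left(k \right)} = -3 + k + 2 k^{2}$ ($d{\left(k \right)} = k + \left(\left(k^{2} + k^{2}\right) - 3\right) = k + \left(2 k^{2} - 3\right) = k + \left(-3 + 2 k^{2}\right) = -3 + k + 2 k^{2}$)
$485 + d{\left(5 \left(-4\right) \right)} l = 485 + \left(-3 + 5 \left(-4\right) + 2 \left(5 \left(-4\right)\right)^{2}\right) \left(- \frac{844}{645813}\right) = 485 + \left(-3 - 20 + 2 \left(-20\right)^{2}\right) \left(- \frac{844}{645813}\right) = 485 + \left(-3 - 20 + 2 \cdot 400\right) \left(- \frac{844}{645813}\right) = 485 + \left(-3 - 20 + 800\right) \left(- \frac{844}{645813}\right) = 485 + 777 \left(- \frac{844}{645813}\right) = 485 - \frac{31228}{30753} = \frac{14883977}{30753}$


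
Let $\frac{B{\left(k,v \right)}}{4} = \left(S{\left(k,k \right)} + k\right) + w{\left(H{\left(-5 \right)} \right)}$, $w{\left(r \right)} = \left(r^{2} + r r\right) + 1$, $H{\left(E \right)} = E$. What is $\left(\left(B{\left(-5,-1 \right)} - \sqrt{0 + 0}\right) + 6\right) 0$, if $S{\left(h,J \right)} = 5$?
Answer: $0$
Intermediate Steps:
$w{\left(r \right)} = 1 + 2 r^{2}$ ($w{\left(r \right)} = \left(r^{2} + r^{2}\right) + 1 = 2 r^{2} + 1 = 1 + 2 r^{2}$)
$B{\left(k,v \right)} = 224 + 4 k$ ($B{\left(k,v \right)} = 4 \left(\left(5 + k\right) + \left(1 + 2 \left(-5\right)^{2}\right)\right) = 4 \left(\left(5 + k\right) + \left(1 + 2 \cdot 25\right)\right) = 4 \left(\left(5 + k\right) + \left(1 + 50\right)\right) = 4 \left(\left(5 + k\right) + 51\right) = 4 \left(56 + k\right) = 224 + 4 k$)
$\left(\left(B{\left(-5,-1 \right)} - \sqrt{0 + 0}\right) + 6\right) 0 = \left(\left(\left(224 + 4 \left(-5\right)\right) - \sqrt{0 + 0}\right) + 6\right) 0 = \left(\left(\left(224 - 20\right) - \sqrt{0}\right) + 6\right) 0 = \left(\left(204 - 0\right) + 6\right) 0 = \left(\left(204 + 0\right) + 6\right) 0 = \left(204 + 6\right) 0 = 210 \cdot 0 = 0$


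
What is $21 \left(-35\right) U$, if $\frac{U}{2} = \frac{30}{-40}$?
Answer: $\frac{2205}{2} \approx 1102.5$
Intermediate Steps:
$U = - \frac{3}{2}$ ($U = 2 \frac{30}{-40} = 2 \cdot 30 \left(- \frac{1}{40}\right) = 2 \left(- \frac{3}{4}\right) = - \frac{3}{2} \approx -1.5$)
$21 \left(-35\right) U = 21 \left(-35\right) \left(- \frac{3}{2}\right) = \left(-735\right) \left(- \frac{3}{2}\right) = \frac{2205}{2}$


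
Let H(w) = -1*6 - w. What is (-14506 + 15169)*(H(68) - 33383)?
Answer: -22181991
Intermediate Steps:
H(w) = -6 - w
(-14506 + 15169)*(H(68) - 33383) = (-14506 + 15169)*((-6 - 1*68) - 33383) = 663*((-6 - 68) - 33383) = 663*(-74 - 33383) = 663*(-33457) = -22181991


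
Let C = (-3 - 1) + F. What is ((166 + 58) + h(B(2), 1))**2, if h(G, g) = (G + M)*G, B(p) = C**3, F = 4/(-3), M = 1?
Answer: 283246207206400/531441 ≈ 5.3298e+8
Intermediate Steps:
F = -4/3 (F = 4*(-1/3) = -4/3 ≈ -1.3333)
C = -16/3 (C = (-3 - 1) - 4/3 = -4 - 4/3 = -16/3 ≈ -5.3333)
B(p) = -4096/27 (B(p) = (-16/3)**3 = -4096/27)
h(G, g) = G*(1 + G) (h(G, g) = (G + 1)*G = (1 + G)*G = G*(1 + G))
((166 + 58) + h(B(2), 1))**2 = ((166 + 58) - 4096*(1 - 4096/27)/27)**2 = (224 - 4096/27*(-4069/27))**2 = (224 + 16666624/729)**2 = (16829920/729)**2 = 283246207206400/531441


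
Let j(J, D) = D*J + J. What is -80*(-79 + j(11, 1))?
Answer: 4560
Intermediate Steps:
j(J, D) = J + D*J
-80*(-79 + j(11, 1)) = -80*(-79 + 11*(1 + 1)) = -80*(-79 + 11*2) = -80*(-79 + 22) = -80*(-57) = 4560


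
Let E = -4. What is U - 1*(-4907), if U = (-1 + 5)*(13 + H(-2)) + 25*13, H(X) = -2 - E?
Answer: 5292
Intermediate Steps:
H(X) = 2 (H(X) = -2 - 1*(-4) = -2 + 4 = 2)
U = 385 (U = (-1 + 5)*(13 + 2) + 25*13 = 4*15 + 325 = 60 + 325 = 385)
U - 1*(-4907) = 385 - 1*(-4907) = 385 + 4907 = 5292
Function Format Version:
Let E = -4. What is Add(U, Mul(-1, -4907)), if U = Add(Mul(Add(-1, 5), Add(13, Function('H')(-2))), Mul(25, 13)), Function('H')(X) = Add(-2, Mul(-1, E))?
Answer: 5292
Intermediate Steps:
Function('H')(X) = 2 (Function('H')(X) = Add(-2, Mul(-1, -4)) = Add(-2, 4) = 2)
U = 385 (U = Add(Mul(Add(-1, 5), Add(13, 2)), Mul(25, 13)) = Add(Mul(4, 15), 325) = Add(60, 325) = 385)
Add(U, Mul(-1, -4907)) = Add(385, Mul(-1, -4907)) = Add(385, 4907) = 5292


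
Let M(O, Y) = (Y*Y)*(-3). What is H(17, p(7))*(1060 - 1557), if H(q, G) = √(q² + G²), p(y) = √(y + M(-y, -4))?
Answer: -994*√62 ≈ -7826.8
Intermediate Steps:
M(O, Y) = -3*Y² (M(O, Y) = Y²*(-3) = -3*Y²)
p(y) = √(-48 + y) (p(y) = √(y - 3*(-4)²) = √(y - 3*16) = √(y - 48) = √(-48 + y))
H(q, G) = √(G² + q²)
H(17, p(7))*(1060 - 1557) = √((√(-48 + 7))² + 17²)*(1060 - 1557) = √((√(-41))² + 289)*(-497) = √((I*√41)² + 289)*(-497) = √(-41 + 289)*(-497) = √248*(-497) = (2*√62)*(-497) = -994*√62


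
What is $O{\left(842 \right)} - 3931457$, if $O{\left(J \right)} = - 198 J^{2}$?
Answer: $-144306329$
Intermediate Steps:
$O{\left(842 \right)} - 3931457 = - 198 \cdot 842^{2} - 3931457 = \left(-198\right) 708964 - 3931457 = -140374872 - 3931457 = -144306329$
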